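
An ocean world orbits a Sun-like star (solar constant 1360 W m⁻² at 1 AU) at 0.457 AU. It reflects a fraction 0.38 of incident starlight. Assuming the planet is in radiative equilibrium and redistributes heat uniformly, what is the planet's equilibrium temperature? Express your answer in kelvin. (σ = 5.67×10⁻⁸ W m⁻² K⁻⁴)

T_eq ≈ 365 K

Flux at 0.457 AU: S = 1360/0.457² = 6510 W m⁻².
Energy balance: absorbed = emitted ⇒ πR²·S(1−A) = 4πR²·σT_eq⁴, so T_eq⁴ = S(1−A)/(4σ).
T_eq = [6510 × 0.62 / (4 × 5.67×10⁻⁸)]^(1/4) = (1.78×10¹⁰)^(1/4) = 365 K.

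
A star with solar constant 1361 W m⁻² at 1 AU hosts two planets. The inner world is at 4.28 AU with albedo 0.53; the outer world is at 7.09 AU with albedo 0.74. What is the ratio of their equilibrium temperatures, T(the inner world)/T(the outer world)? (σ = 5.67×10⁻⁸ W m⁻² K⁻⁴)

T_eq = [S₀(1−A)/(4σd²)]^(1/4), so T ∝ (1−A)^(1/4) / √d.
T₁ = [1361×0.47/(4×5.67×10⁻⁸×4.28²)]^(1/4) = 111.39 K.
T₂ = [1361×0.26/(4×5.67×10⁻⁸×7.09²)]^(1/4) = 74.64 K.

T₁/T₂ ≈ 1.492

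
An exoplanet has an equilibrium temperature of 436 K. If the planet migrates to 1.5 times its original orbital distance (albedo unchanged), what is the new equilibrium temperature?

T_eq ≈ 356 K

T_eq ∝ L^(1/4) · d^(−1/2).
T′ = 436 / 1.5^(1/2) = 356 K.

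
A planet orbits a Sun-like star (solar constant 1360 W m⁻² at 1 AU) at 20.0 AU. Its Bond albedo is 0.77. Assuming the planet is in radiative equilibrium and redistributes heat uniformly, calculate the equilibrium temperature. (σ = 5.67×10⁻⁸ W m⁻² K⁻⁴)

Flux at 20.0 AU: S = 1360/20.0² = 3.40 W m⁻².
Energy balance: absorbed = emitted ⇒ πR²·S(1−A) = 4πR²·σT_eq⁴, so T_eq⁴ = S(1−A)/(4σ).
T_eq = [3.40 × 0.23 / (4 × 5.67×10⁻⁸)]^(1/4) = (3.45×10⁶)^(1/4) = 43.1 K.

T_eq ≈ 43.1 K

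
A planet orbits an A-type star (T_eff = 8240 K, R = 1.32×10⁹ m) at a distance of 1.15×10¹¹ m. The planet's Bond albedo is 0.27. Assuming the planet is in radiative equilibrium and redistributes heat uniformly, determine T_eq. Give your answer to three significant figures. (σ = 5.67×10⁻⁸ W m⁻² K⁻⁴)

T_eq ≈ 577 K

L = 4πR_⋆²σT_⋆⁴ = 4π(1.32×10⁹)² × 5.67×10⁻⁸ × (8240)⁴ = 5.72×10²⁷ W.
S = L/(4πd²) = 3.44×10⁴ W m⁻².
Energy balance: absorbed = emitted ⇒ πR²·S(1−A) = 4πR²·σT_eq⁴, so T_eq⁴ = S(1−A)/(4σ).
T_eq = [3.44×10⁴ × 0.73 / (4 × 5.67×10⁻⁸)]^(1/4) = (1.11×10¹¹)^(1/4) = 577 K.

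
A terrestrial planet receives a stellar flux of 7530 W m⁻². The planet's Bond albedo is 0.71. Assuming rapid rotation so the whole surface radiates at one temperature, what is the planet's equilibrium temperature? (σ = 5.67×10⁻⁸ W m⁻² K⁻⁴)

Energy balance: absorbed = emitted ⇒ πR²·S(1−A) = 4πR²·σT_eq⁴, so T_eq⁴ = S(1−A)/(4σ).
T_eq = [7530 × 0.29 / (4 × 5.67×10⁻⁸)]^(1/4) = (9.63×10⁹)^(1/4) = 313 K.

T_eq ≈ 313 K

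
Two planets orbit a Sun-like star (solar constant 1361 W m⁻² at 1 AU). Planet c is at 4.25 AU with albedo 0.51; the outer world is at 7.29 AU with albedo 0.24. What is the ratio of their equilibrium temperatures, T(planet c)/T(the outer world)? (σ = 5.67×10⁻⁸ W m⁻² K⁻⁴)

T_eq = [S₀(1−A)/(4σd²)]^(1/4), so T ∝ (1−A)^(1/4) / √d.
T₁ = [1361×0.49/(4×5.67×10⁻⁸×4.25²)]^(1/4) = 112.96 K.
T₂ = [1361×0.76/(4×5.67×10⁻⁸×7.29²)]^(1/4) = 96.25 K.

T₁/T₂ ≈ 1.174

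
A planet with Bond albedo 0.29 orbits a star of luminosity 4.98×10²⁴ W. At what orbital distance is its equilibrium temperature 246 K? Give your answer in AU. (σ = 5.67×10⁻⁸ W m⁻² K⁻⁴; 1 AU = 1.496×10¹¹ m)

From T_eq⁴ = L(1−A)/(16πσd²): d = √[L(1−A)/(16πσT_eq⁴)].
d = √[4.98×10²⁴ × 0.71 / (16π × 5.67×10⁻⁸ × (246)⁴)] = 1.84×10¹⁰ m = 0.123 AU.

d ≈ 0.123 AU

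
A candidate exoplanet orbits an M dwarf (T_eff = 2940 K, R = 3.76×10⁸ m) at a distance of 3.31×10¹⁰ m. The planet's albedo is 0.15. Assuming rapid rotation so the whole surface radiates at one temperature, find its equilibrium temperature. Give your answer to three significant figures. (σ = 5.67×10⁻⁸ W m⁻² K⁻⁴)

T_eq ≈ 213 K

L = 4πR_⋆²σT_⋆⁴ = 4π(3.76×10⁸)² × 5.67×10⁻⁸ × (2940)⁴ = 7.53×10²⁴ W.
S = L/(4πd²) = 547 W m⁻².
Energy balance: absorbed = emitted ⇒ πR²·S(1−A) = 4πR²·σT_eq⁴, so T_eq⁴ = S(1−A)/(4σ).
T_eq = [547 × 0.85 / (4 × 5.67×10⁻⁸)]^(1/4) = (2.05×10⁹)^(1/4) = 213 K.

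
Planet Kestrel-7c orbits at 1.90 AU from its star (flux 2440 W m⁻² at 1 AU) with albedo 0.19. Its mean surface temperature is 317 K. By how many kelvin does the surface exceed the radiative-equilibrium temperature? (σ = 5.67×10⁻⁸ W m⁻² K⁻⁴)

ΔT ≈ 95.3 K

S = 2440/1.90² = 675.9 W m⁻².
T_eq = [S(1−A)/(4σ)]^(1/4) = [675.9×0.81/(4×5.67×10⁻⁸)]^(1/4) = 221.7 K.
ΔT = T_surf − T_eq = 317 − 221.7.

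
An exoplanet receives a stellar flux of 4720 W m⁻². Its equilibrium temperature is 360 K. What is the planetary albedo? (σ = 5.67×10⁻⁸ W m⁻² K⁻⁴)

A ≈ 0.19

From T_eq⁴ = S(1−A)/(4σ): 1−A = 4σT_eq⁴/S.
1−A = 4 × 5.67×10⁻⁸ × (360)⁴ / 4720 = 0.807.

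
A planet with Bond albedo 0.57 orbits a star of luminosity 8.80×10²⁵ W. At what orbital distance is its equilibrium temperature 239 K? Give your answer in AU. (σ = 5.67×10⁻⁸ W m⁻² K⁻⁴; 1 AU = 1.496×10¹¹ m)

d ≈ 0.426 AU

From T_eq⁴ = L(1−A)/(16πσd²): d = √[L(1−A)/(16πσT_eq⁴)].
d = √[8.80×10²⁵ × 0.43 / (16π × 5.67×10⁻⁸ × (239)⁴)] = 6.38×10¹⁰ m = 0.426 AU.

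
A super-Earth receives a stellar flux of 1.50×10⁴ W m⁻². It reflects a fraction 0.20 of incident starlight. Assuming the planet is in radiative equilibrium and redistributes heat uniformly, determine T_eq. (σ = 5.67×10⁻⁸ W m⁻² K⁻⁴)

T_eq ≈ 480 K

Energy balance: absorbed = emitted ⇒ πR²·S(1−A) = 4πR²·σT_eq⁴, so T_eq⁴ = S(1−A)/(4σ).
T_eq = [1.50×10⁴ × 0.80 / (4 × 5.67×10⁻⁸)]^(1/4) = (5.29×10¹⁰)^(1/4) = 480 K.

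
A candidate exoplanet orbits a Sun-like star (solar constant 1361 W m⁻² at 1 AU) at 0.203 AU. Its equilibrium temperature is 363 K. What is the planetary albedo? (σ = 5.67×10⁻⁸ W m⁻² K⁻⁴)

A ≈ 0.88

Flux at 0.203 AU: S = 1361/0.203² = 3.30×10⁴ W m⁻².
From T_eq⁴ = S(1−A)/(4σ): 1−A = 4σT_eq⁴/S.
1−A = 4 × 5.67×10⁻⁸ × (363)⁴ / 3.30×10⁴ = 0.119.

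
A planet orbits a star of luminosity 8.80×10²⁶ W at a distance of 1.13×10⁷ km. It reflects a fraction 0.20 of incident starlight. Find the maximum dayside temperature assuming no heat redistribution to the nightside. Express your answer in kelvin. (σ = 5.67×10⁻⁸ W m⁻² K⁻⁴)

T_ss ≈ 1670 K

d = 1.13×10⁷ km = 1.13×10¹⁰ m.
Flux: S = L/(4πd²) = 8.80×10²⁶/(4π×(1.13×10¹⁰)²) = 5.48×10⁵ W m⁻².
With no redistribution each surface element balances locally: S(1−A) = σT⁴.
T = [5.48×10⁵ × 0.80 / 5.67×10⁻⁸]^(1/4) = (7.74×10¹²)^(1/4) = 1670 K.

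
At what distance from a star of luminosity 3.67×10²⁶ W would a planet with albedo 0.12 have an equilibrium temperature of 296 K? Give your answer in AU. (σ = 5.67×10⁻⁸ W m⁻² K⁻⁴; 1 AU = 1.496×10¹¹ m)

d ≈ 0.812 AU

From T_eq⁴ = L(1−A)/(16πσd²): d = √[L(1−A)/(16πσT_eq⁴)].
d = √[3.67×10²⁶ × 0.88 / (16π × 5.67×10⁻⁸ × (296)⁴)] = 1.21×10¹¹ m = 0.812 AU.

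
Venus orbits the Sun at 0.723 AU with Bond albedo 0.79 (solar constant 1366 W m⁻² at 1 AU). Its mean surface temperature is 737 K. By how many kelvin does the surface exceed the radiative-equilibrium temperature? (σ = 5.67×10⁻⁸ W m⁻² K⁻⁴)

S = 1366/0.723² = 2613 W m⁻².
T_eq = [S(1−A)/(4σ)]^(1/4) = [2613×0.21/(4×5.67×10⁻⁸)]^(1/4) = 221.8 K.
ΔT = T_surf − T_eq = 737 − 221.8.

ΔT ≈ 515.2 K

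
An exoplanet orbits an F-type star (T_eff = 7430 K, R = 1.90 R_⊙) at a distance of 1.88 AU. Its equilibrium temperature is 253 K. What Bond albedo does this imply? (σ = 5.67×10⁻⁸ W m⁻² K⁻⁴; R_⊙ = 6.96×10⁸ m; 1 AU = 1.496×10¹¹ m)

R_⋆ = 1.90 × 6.96×10⁸ = 1.32×10⁹ m.
d = 1.88 AU = 2.81×10¹¹ m.
L = 4πR_⋆²σT_⋆⁴ = 4π(1.32×10⁹)² × 5.67×10⁻⁸ × (7430)⁴ = 3.80×10²⁷ W.
S = L/(4πd²) = 3820 W m⁻².
From T_eq⁴ = S(1−A)/(4σ): 1−A = 4σT_eq⁴/S.
1−A = 4 × 5.67×10⁻⁸ × (253)⁴ / 3820 = 0.243.

A ≈ 0.76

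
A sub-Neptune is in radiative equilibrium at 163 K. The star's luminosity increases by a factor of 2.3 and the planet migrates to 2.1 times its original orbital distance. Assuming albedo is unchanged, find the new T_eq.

T_eq ∝ L^(1/4) · d^(−1/2).
T′ = 163 × 2.3^(1/4) / 2.1^(1/2) = 139 K.

T_eq ≈ 139 K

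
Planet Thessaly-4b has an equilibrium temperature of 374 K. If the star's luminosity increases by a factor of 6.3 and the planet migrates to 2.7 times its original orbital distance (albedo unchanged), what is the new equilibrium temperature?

T_eq ≈ 361 K

T_eq ∝ L^(1/4) · d^(−1/2).
T′ = 374 × 6.3^(1/4) / 2.7^(1/2) = 361 K.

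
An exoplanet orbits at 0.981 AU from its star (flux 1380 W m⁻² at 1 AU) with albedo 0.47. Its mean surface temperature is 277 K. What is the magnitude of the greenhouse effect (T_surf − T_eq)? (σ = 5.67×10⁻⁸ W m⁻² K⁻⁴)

S = 1380/0.981² = 1434 W m⁻².
T_eq = [S(1−A)/(4σ)]^(1/4) = [1434×0.53/(4×5.67×10⁻⁸)]^(1/4) = 240.6 K.
ΔT = T_surf − T_eq = 277 − 240.6.

ΔT ≈ 36.4 K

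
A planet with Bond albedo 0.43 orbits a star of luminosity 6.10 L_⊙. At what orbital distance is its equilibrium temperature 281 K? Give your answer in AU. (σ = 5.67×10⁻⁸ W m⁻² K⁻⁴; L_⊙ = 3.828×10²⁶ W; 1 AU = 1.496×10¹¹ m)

L = 6.10 × 3.828×10²⁶ = 2.34×10²⁷ W.
From T_eq⁴ = L(1−A)/(16πσd²): d = √[L(1−A)/(16πσT_eq⁴)].
d = √[2.34×10²⁷ × 0.57 / (16π × 5.67×10⁻⁸ × (281)⁴)] = 2.74×10¹¹ m = 1.83 AU.

d ≈ 1.83 AU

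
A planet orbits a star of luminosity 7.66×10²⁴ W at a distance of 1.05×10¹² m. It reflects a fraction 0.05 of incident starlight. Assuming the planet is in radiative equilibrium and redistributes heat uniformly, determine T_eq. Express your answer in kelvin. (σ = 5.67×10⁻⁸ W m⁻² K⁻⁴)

Flux: S = L/(4πd²) = 7.66×10²⁴/(4π×(1.05×10¹²)²) = 0.553 W m⁻².
Energy balance: absorbed = emitted ⇒ πR²·S(1−A) = 4πR²·σT_eq⁴, so T_eq⁴ = S(1−A)/(4σ).
T_eq = [0.553 × 0.95 / (4 × 5.67×10⁻⁸)]^(1/4) = (2.32×10⁶)^(1/4) = 39.0 K.

T_eq ≈ 39.0 K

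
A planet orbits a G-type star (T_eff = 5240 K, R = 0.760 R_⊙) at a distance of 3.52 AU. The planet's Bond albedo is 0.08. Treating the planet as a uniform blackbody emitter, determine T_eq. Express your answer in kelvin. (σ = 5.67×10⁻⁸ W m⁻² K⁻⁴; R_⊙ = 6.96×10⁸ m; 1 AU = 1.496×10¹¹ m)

T_eq ≈ 115 K

R_⋆ = 0.760 × 6.96×10⁸ = 5.29×10⁸ m.
d = 3.52 AU = 5.27×10¹¹ m.
L = 4πR_⋆²σT_⋆⁴ = 4π(5.29×10⁸)² × 5.67×10⁻⁸ × (5240)⁴ = 1.50×10²⁶ W.
S = L/(4πd²) = 43.1 W m⁻².
Energy balance: absorbed = emitted ⇒ πR²·S(1−A) = 4πR²·σT_eq⁴, so T_eq⁴ = S(1−A)/(4σ).
T_eq = [43.1 × 0.92 / (4 × 5.67×10⁻⁸)]^(1/4) = (1.75×10⁸)^(1/4) = 115 K.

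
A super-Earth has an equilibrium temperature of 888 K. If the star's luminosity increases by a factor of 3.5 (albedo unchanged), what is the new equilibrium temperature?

T_eq ≈ 1210 K

T_eq ∝ L^(1/4) · d^(−1/2).
T′ = 888 × 3.5^(1/4) = 1210 K.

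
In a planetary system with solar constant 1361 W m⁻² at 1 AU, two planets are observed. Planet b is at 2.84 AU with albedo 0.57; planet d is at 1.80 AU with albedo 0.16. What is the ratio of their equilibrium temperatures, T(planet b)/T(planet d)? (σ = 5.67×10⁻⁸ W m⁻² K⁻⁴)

T_eq = [S₀(1−A)/(4σd²)]^(1/4), so T ∝ (1−A)^(1/4) / √d.
T₁ = [1361×0.43/(4×5.67×10⁻⁸×2.84²)]^(1/4) = 133.74 K.
T₂ = [1361×0.84/(4×5.67×10⁻⁸×1.80²)]^(1/4) = 198.60 K.

T₁/T₂ ≈ 0.673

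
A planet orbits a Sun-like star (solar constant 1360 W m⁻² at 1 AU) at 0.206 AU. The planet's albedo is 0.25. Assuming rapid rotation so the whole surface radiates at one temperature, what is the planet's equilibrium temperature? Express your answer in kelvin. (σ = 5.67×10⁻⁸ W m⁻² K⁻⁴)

Flux at 0.206 AU: S = 1360/0.206² = 3.20×10⁴ W m⁻².
Energy balance: absorbed = emitted ⇒ πR²·S(1−A) = 4πR²·σT_eq⁴, so T_eq⁴ = S(1−A)/(4σ).
T_eq = [3.20×10⁴ × 0.75 / (4 × 5.67×10⁻⁸)]^(1/4) = (1.06×10¹¹)^(1/4) = 571 K.

T_eq ≈ 571 K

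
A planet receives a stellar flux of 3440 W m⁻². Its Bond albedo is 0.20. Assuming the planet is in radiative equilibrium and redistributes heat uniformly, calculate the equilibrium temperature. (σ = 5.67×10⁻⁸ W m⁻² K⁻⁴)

T_eq ≈ 332 K

Energy balance: absorbed = emitted ⇒ πR²·S(1−A) = 4πR²·σT_eq⁴, so T_eq⁴ = S(1−A)/(4σ).
T_eq = [3440 × 0.80 / (4 × 5.67×10⁻⁸)]^(1/4) = (1.21×10¹⁰)^(1/4) = 332 K.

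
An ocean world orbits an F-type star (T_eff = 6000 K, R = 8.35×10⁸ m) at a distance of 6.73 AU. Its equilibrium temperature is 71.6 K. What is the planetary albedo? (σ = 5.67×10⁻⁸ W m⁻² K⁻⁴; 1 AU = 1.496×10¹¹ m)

A ≈ 0.88

d = 6.73 AU = 1.01×10¹² m.
L = 4πR_⋆²σT_⋆⁴ = 4π(8.35×10⁸)² × 5.67×10⁻⁸ × (6000)⁴ = 6.44×10²⁶ W.
S = L/(4πd²) = 50.5 W m⁻².
From T_eq⁴ = S(1−A)/(4σ): 1−A = 4σT_eq⁴/S.
1−A = 4 × 5.67×10⁻⁸ × (71.6)⁴ / 50.5 = 0.118.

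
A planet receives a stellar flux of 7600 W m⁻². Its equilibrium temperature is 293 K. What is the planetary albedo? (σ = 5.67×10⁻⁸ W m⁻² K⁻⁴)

A ≈ 0.78

From T_eq⁴ = S(1−A)/(4σ): 1−A = 4σT_eq⁴/S.
1−A = 4 × 5.67×10⁻⁸ × (293)⁴ / 7600 = 0.220.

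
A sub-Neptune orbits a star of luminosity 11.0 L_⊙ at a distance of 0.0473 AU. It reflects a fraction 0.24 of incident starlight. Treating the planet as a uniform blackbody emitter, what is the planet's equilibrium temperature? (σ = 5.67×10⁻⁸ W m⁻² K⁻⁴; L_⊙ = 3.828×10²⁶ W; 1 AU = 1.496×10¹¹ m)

d = 0.0473 AU = 7.08×10⁹ m.
L = 11.0 × 3.828×10²⁶ = 4.21×10²⁷ W.
Flux: S = L/(4πd²) = 4.21×10²⁷/(4π×(7.08×10⁹)²) = 6.69×10⁶ W m⁻².
Energy balance: absorbed = emitted ⇒ πR²·S(1−A) = 4πR²·σT_eq⁴, so T_eq⁴ = S(1−A)/(4σ).
T_eq = [6.69×10⁶ × 0.76 / (4 × 5.67×10⁻⁸)]^(1/4) = (2.24×10¹³)^(1/4) = 2180 K.

T_eq ≈ 2180 K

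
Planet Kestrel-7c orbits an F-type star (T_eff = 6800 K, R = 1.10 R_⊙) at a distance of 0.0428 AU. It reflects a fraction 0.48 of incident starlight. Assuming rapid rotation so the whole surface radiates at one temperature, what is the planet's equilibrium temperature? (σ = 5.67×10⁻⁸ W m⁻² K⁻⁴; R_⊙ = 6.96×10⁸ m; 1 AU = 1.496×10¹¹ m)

T_eq ≈ 1410 K

R_⋆ = 1.10 × 6.96×10⁸ = 7.66×10⁸ m.
d = 0.0428 AU = 6.40×10⁹ m.
L = 4πR_⋆²σT_⋆⁴ = 4π(7.66×10⁸)² × 5.67×10⁻⁸ × (6800)⁴ = 8.93×10²⁶ W.
S = L/(4πd²) = 1.73×10⁶ W m⁻².
Energy balance: absorbed = emitted ⇒ πR²·S(1−A) = 4πR²·σT_eq⁴, so T_eq⁴ = S(1−A)/(4σ).
T_eq = [1.73×10⁶ × 0.52 / (4 × 5.67×10⁻⁸)]^(1/4) = (3.97×10¹²)^(1/4) = 1410 K.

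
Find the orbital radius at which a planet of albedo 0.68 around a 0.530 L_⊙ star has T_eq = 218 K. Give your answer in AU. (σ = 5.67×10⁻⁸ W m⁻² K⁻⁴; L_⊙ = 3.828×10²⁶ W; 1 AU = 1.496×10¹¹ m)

L = 0.530 × 3.828×10²⁶ = 2.03×10²⁶ W.
From T_eq⁴ = L(1−A)/(16πσd²): d = √[L(1−A)/(16πσT_eq⁴)].
d = √[2.03×10²⁶ × 0.32 / (16π × 5.67×10⁻⁸ × (218)⁴)] = 1.00×10¹¹ m = 0.671 AU.

d ≈ 0.671 AU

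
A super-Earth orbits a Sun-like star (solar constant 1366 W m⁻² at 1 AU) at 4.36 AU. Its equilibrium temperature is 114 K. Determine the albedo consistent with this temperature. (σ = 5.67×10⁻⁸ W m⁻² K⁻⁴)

A ≈ 0.47

Flux at 4.36 AU: S = 1366/4.36² = 71.9 W m⁻².
From T_eq⁴ = S(1−A)/(4σ): 1−A = 4σT_eq⁴/S.
1−A = 4 × 5.67×10⁻⁸ × (114)⁴ / 71.9 = 0.533.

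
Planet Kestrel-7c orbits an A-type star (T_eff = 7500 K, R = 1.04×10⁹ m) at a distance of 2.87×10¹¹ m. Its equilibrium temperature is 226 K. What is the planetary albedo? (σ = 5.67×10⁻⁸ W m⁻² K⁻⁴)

L = 4πR_⋆²σT_⋆⁴ = 4π(1.04×10⁹)² × 5.67×10⁻⁸ × (7500)⁴ = 2.44×10²⁷ W.
S = L/(4πd²) = 2360 W m⁻².
From T_eq⁴ = S(1−A)/(4σ): 1−A = 4σT_eq⁴/S.
1−A = 4 × 5.67×10⁻⁸ × (226)⁴ / 2360 = 0.251.

A ≈ 0.75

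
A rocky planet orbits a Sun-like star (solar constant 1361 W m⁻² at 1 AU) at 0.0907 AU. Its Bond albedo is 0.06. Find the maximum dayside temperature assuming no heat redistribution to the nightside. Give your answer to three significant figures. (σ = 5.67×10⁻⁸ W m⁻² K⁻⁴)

Flux at 0.0907 AU: S = 1361/0.0907² = 1.65×10⁵ W m⁻².
With no redistribution each surface element balances locally: S(1−A) = σT⁴.
T = [1.65×10⁵ × 0.94 / 5.67×10⁻⁸]^(1/4) = (2.74×10¹²)^(1/4) = 1290 K.

T_ss ≈ 1290 K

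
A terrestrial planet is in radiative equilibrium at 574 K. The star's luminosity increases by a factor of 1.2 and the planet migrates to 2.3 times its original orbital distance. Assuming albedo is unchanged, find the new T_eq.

T_eq ≈ 396 K

T_eq ∝ L^(1/4) · d^(−1/2).
T′ = 574 × 1.2^(1/4) / 2.3^(1/2) = 396 K.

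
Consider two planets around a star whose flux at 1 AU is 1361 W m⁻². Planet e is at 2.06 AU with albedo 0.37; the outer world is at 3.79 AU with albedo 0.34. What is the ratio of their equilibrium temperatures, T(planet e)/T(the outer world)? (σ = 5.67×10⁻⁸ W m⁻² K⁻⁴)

T_eq = [S₀(1−A)/(4σd²)]^(1/4), so T ∝ (1−A)^(1/4) / √d.
T₁ = [1361×0.63/(4×5.67×10⁻⁸×2.06²)]^(1/4) = 172.76 K.
T₂ = [1361×0.66/(4×5.67×10⁻⁸×3.79²)]^(1/4) = 128.86 K.

T₁/T₂ ≈ 1.341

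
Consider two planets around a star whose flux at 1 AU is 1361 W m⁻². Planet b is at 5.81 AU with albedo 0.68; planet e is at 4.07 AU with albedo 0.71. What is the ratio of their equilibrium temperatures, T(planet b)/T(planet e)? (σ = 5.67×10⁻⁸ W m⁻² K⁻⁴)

T₁/T₂ ≈ 0.858

T_eq = [S₀(1−A)/(4σd²)]^(1/4), so T ∝ (1−A)^(1/4) / √d.
T₁ = [1361×0.32/(4×5.67×10⁻⁸×5.81²)]^(1/4) = 86.85 K.
T₂ = [1361×0.29/(4×5.67×10⁻⁸×4.07²)]^(1/4) = 101.24 K.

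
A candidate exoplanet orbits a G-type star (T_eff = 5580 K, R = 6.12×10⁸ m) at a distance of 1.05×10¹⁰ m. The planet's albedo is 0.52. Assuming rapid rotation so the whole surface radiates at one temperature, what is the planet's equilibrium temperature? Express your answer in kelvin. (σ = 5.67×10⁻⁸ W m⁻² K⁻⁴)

L = 4πR_⋆²σT_⋆⁴ = 4π(6.12×10⁸)² × 5.67×10⁻⁸ × (5580)⁴ = 2.59×10²⁶ W.
S = L/(4πd²) = 1.87×10⁵ W m⁻².
Energy balance: absorbed = emitted ⇒ πR²·S(1−A) = 4πR²·σT_eq⁴, so T_eq⁴ = S(1−A)/(4σ).
T_eq = [1.87×10⁵ × 0.48 / (4 × 5.67×10⁻⁸)]^(1/4) = (3.95×10¹¹)^(1/4) = 793 K.

T_eq ≈ 793 K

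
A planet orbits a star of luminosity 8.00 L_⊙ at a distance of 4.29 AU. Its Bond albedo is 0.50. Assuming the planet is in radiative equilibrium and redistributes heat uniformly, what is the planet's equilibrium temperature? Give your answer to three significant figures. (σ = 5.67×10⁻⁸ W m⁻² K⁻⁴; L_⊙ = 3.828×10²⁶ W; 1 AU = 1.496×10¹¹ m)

d = 4.29 AU = 6.42×10¹¹ m.
L = 8.00 × 3.828×10²⁶ = 3.06×10²⁷ W.
Flux: S = L/(4πd²) = 3.06×10²⁷/(4π×(6.42×10¹¹)²) = 592 W m⁻².
Energy balance: absorbed = emitted ⇒ πR²·S(1−A) = 4πR²·σT_eq⁴, so T_eq⁴ = S(1−A)/(4σ).
T_eq = [592 × 0.50 / (4 × 5.67×10⁻⁸)]^(1/4) = (1.30×10⁹)^(1/4) = 190 K.

T_eq ≈ 190 K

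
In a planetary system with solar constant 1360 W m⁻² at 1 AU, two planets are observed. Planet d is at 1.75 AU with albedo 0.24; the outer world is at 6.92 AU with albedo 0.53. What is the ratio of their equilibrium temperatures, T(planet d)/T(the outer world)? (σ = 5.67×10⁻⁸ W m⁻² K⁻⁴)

T_eq = [S₀(1−A)/(4σd²)]^(1/4), so T ∝ (1−A)^(1/4) / √d.
T₁ = [1360×0.76/(4×5.67×10⁻⁸×1.75²)]^(1/4) = 196.41 K.
T₂ = [1360×0.47/(4×5.67×10⁻⁸×6.92²)]^(1/4) = 87.59 K.

T₁/T₂ ≈ 2.242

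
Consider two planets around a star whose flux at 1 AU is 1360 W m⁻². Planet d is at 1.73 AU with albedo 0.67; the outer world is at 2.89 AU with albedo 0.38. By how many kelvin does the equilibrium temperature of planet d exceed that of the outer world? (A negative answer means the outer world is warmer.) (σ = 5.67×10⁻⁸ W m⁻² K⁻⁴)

ΔT ≈ 15.1 K

T_eq = [S₀(1−A)/(4σd²)]^(1/4), so T ∝ (1−A)^(1/4) / √d.
T₁ = [1360×0.33/(4×5.67×10⁻⁸×1.73²)]^(1/4) = 160.35 K.
T₂ = [1360×0.62/(4×5.67×10⁻⁸×2.89²)]^(1/4) = 145.25 K.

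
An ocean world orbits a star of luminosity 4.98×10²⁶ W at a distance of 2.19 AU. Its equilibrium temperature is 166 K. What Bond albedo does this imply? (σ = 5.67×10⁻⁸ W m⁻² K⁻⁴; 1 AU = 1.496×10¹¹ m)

A ≈ 0.53

d = 2.19 AU = 3.28×10¹¹ m.
Flux: S = L/(4πd²) = 4.98×10²⁶/(4π×(3.28×10¹¹)²) = 369 W m⁻².
From T_eq⁴ = S(1−A)/(4σ): 1−A = 4σT_eq⁴/S.
1−A = 4 × 5.67×10⁻⁸ × (166)⁴ / 369 = 0.466.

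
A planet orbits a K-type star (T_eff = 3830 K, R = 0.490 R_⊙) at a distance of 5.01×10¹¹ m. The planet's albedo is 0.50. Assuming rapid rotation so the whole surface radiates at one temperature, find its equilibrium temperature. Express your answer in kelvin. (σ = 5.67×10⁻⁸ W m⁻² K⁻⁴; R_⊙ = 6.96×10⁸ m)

R_⋆ = 0.490 × 6.96×10⁸ = 3.41×10⁸ m.
L = 4πR_⋆²σT_⋆⁴ = 4π(3.41×10⁸)² × 5.67×10⁻⁸ × (3830)⁴ = 1.78×10²⁵ W.
S = L/(4πd²) = 5.65 W m⁻².
Energy balance: absorbed = emitted ⇒ πR²·S(1−A) = 4πR²·σT_eq⁴, so T_eq⁴ = S(1−A)/(4σ).
T_eq = [5.65 × 0.50 / (4 × 5.67×10⁻⁸)]^(1/4) = (1.25×10⁷)^(1/4) = 59.4 K.

T_eq ≈ 59.4 K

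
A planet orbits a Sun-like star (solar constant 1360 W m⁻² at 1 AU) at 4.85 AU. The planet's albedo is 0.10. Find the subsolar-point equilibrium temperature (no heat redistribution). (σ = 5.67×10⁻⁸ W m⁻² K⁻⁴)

Flux at 4.85 AU: S = 1360/4.85² = 57.8 W m⁻².
At the subsolar point the surface absorbs S(1−A) and emits σT⁴ per unit area — no factor of 4, since only the local patch is in balance.
T = [57.8 × 0.90 / 5.67×10⁻⁸]^(1/4) = (9.18×10⁸)^(1/4) = 174 K.

T_ss ≈ 174 K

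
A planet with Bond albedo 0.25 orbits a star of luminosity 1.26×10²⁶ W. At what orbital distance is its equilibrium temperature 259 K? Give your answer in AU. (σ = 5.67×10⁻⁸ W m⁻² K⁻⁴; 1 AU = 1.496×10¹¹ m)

d ≈ 0.574 AU

From T_eq⁴ = L(1−A)/(16πσd²): d = √[L(1−A)/(16πσT_eq⁴)].
d = √[1.26×10²⁶ × 0.75 / (16π × 5.67×10⁻⁸ × (259)⁴)] = 8.58×10¹⁰ m = 0.574 AU.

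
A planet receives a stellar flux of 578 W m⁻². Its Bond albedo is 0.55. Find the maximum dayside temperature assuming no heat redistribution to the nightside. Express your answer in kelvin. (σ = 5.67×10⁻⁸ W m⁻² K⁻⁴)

With no redistribution each surface element balances locally: S(1−A) = σT⁴.
T = [578 × 0.45 / 5.67×10⁻⁸]^(1/4) = (4.59×10⁹)^(1/4) = 260 K.

T_ss ≈ 260 K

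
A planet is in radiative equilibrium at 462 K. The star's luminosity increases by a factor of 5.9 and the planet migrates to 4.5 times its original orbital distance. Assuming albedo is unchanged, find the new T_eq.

T_eq ∝ L^(1/4) · d^(−1/2).
T′ = 462 × 5.9^(1/4) / 4.5^(1/2) = 339 K.

T_eq ≈ 339 K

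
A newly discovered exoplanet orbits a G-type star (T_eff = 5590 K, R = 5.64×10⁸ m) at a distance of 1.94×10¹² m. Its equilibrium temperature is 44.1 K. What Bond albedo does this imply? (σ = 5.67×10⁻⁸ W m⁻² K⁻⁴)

A ≈ 0.82

L = 4πR_⋆²σT_⋆⁴ = 4π(5.64×10⁸)² × 5.67×10⁻⁸ × (5590)⁴ = 2.21×10²⁶ W.
S = L/(4πd²) = 4.68 W m⁻².
From T_eq⁴ = S(1−A)/(4σ): 1−A = 4σT_eq⁴/S.
1−A = 4 × 5.67×10⁻⁸ × (44.1)⁴ / 4.68 = 0.183.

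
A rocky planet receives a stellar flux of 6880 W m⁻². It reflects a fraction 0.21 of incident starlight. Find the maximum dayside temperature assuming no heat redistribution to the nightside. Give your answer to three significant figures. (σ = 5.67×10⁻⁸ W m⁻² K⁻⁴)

T_ss ≈ 556 K

With no redistribution each surface element balances locally: S(1−A) = σT⁴.
T = [6880 × 0.79 / 5.67×10⁻⁸]^(1/4) = (9.59×10¹⁰)^(1/4) = 556 K.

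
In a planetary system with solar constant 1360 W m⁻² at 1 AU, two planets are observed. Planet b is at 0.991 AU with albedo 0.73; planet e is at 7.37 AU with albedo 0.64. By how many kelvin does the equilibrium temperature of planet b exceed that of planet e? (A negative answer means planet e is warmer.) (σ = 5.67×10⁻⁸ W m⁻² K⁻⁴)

ΔT ≈ 122.1 K

T_eq = [S₀(1−A)/(4σd²)]^(1/4), so T ∝ (1−A)^(1/4) / √d.
T₁ = [1360×0.27/(4×5.67×10⁻⁸×0.991²)]^(1/4) = 201.50 K.
T₂ = [1360×0.36/(4×5.67×10⁻⁸×7.37²)]^(1/4) = 79.40 K.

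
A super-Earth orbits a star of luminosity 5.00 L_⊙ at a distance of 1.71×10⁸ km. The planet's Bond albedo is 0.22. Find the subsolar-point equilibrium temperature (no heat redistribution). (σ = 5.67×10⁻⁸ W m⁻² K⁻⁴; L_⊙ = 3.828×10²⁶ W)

T_ss ≈ 517 K

d = 1.71×10⁸ km = 1.71×10¹¹ m.
L = 5.00 × 3.828×10²⁶ = 1.91×10²⁷ W.
Flux: S = L/(4πd²) = 1.91×10²⁷/(4π×(1.71×10¹¹)²) = 5210 W m⁻².
At the subsolar point the surface absorbs S(1−A) and emits σT⁴ per unit area — no factor of 4, since only the local patch is in balance.
T = [5210 × 0.78 / 5.67×10⁻⁸]^(1/4) = (7.17×10¹⁰)^(1/4) = 517 K.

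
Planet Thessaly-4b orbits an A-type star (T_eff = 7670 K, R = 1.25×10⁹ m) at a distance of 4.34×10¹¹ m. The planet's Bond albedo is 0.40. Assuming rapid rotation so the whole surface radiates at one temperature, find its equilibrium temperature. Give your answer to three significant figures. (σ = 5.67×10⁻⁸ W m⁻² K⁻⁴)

L = 4πR_⋆²σT_⋆⁴ = 4π(1.25×10⁹)² × 5.67×10⁻⁸ × (7670)⁴ = 3.85×10²⁷ W.
S = L/(4πd²) = 1630 W m⁻².
Energy balance: absorbed = emitted ⇒ πR²·S(1−A) = 4πR²·σT_eq⁴, so T_eq⁴ = S(1−A)/(4σ).
T_eq = [1630 × 0.60 / (4 × 5.67×10⁻⁸)]^(1/4) = (4.31×10⁹)^(1/4) = 256 K.

T_eq ≈ 256 K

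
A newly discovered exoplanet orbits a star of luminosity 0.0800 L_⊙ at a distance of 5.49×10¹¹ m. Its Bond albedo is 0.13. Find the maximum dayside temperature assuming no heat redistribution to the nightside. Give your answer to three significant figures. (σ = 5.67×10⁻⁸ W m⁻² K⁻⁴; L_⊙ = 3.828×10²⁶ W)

T_ss ≈ 106 K

L = 0.0800 × 3.828×10²⁶ = 3.06×10²⁵ W.
Flux: S = L/(4πd²) = 3.06×10²⁵/(4π×(5.49×10¹¹)²) = 8.09 W m⁻².
With no redistribution each surface element balances locally: S(1−A) = σT⁴.
T = [8.09 × 0.87 / 5.67×10⁻⁸]^(1/4) = (1.24×10⁸)^(1/4) = 106 K.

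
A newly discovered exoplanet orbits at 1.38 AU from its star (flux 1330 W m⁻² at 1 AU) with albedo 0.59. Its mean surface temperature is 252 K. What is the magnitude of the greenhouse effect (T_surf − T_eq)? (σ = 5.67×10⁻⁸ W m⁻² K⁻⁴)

ΔT ≈ 63.5 K

S = 1330/1.38² = 698.4 W m⁻².
T_eq = [S(1−A)/(4σ)]^(1/4) = [698.4×0.41/(4×5.67×10⁻⁸)]^(1/4) = 188.5 K.
ΔT = T_surf − T_eq = 252 − 188.5.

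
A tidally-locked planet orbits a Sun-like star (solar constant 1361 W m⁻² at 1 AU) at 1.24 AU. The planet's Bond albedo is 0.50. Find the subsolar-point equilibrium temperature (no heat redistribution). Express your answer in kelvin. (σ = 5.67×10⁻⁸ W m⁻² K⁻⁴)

Flux at 1.24 AU: S = 1361/1.24² = 885 W m⁻².
At the subsolar point the surface absorbs S(1−A) and emits σT⁴ per unit area — no factor of 4, since only the local patch is in balance.
T = [885 × 0.50 / 5.67×10⁻⁸]^(1/4) = (7.81×10⁹)^(1/4) = 297 K.

T_ss ≈ 297 K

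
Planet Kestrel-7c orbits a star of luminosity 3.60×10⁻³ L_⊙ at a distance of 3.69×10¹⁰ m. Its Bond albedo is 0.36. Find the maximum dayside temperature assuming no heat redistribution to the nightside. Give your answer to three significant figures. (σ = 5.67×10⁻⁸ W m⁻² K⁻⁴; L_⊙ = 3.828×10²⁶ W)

T_ss ≈ 174 K

L = 3.60×10⁻³ × 3.828×10²⁶ = 1.38×10²⁴ W.
Flux: S = L/(4πd²) = 1.38×10²⁴/(4π×(3.69×10¹⁰)²) = 80.5 W m⁻².
With no redistribution each surface element balances locally: S(1−A) = σT⁴.
T = [80.5 × 0.64 / 5.67×10⁻⁸]^(1/4) = (9.09×10⁸)^(1/4) = 174 K.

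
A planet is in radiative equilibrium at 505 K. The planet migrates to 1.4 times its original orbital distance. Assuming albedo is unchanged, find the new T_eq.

T_eq ≈ 427 K

T_eq ∝ L^(1/4) · d^(−1/2).
T′ = 505 / 1.4^(1/2) = 427 K.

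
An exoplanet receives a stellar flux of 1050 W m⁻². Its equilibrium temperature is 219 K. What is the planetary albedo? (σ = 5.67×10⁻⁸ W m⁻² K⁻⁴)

A ≈ 0.50

From T_eq⁴ = S(1−A)/(4σ): 1−A = 4σT_eq⁴/S.
1−A = 4 × 5.67×10⁻⁸ × (219)⁴ / 1050 = 0.497.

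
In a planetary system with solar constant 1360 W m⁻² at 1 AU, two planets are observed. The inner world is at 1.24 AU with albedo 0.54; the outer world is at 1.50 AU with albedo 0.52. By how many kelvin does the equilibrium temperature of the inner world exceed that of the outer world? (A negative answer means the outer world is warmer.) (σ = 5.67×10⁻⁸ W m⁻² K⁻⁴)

T_eq = [S₀(1−A)/(4σd²)]^(1/4), so T ∝ (1−A)^(1/4) / √d.
T₁ = [1360×0.46/(4×5.67×10⁻⁸×1.24²)]^(1/4) = 205.80 K.
T₂ = [1360×0.48/(4×5.67×10⁻⁸×1.50²)]^(1/4) = 189.12 K.

ΔT ≈ 16.7 K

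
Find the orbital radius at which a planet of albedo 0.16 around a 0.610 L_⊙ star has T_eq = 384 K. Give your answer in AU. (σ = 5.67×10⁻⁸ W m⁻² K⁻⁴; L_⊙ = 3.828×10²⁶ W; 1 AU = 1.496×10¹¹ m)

L = 0.610 × 3.828×10²⁶ = 2.34×10²⁶ W.
From T_eq⁴ = L(1−A)/(16πσd²): d = √[L(1−A)/(16πσT_eq⁴)].
d = √[2.34×10²⁶ × 0.84 / (16π × 5.67×10⁻⁸ × (384)⁴)] = 5.63×10¹⁰ m = 0.376 AU.

d ≈ 0.376 AU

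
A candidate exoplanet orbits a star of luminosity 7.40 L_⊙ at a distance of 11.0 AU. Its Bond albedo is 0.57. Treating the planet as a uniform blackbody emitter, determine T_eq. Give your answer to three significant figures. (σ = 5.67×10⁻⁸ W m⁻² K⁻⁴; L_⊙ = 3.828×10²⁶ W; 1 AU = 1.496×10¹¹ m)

d = 11.0 AU = 1.65×10¹² m.
L = 7.40 × 3.828×10²⁶ = 2.83×10²⁷ W.
Flux: S = L/(4πd²) = 2.83×10²⁷/(4π×(1.65×10¹²)²) = 83.2 W m⁻².
Energy balance: absorbed = emitted ⇒ πR²·S(1−A) = 4πR²·σT_eq⁴, so T_eq⁴ = S(1−A)/(4σ).
T_eq = [83.2 × 0.43 / (4 × 5.67×10⁻⁸)]^(1/4) = (1.58×10⁸)^(1/4) = 112 K.

T_eq ≈ 112 K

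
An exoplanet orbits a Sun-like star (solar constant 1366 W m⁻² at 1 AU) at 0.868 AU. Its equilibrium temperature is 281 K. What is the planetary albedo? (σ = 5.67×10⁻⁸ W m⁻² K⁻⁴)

A ≈ 0.22

Flux at 0.868 AU: S = 1366/0.868² = 1810 W m⁻².
From T_eq⁴ = S(1−A)/(4σ): 1−A = 4σT_eq⁴/S.
1−A = 4 × 5.67×10⁻⁸ × (281)⁴ / 1810 = 0.780.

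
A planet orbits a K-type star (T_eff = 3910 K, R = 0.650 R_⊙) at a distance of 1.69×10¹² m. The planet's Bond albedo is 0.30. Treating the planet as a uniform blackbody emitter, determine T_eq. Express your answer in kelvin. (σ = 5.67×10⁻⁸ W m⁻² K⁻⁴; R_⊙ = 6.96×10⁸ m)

R_⋆ = 0.650 × 6.96×10⁸ = 4.52×10⁸ m.
L = 4πR_⋆²σT_⋆⁴ = 4π(4.52×10⁸)² × 5.67×10⁻⁸ × (3910)⁴ = 3.41×10²⁵ W.
S = L/(4πd²) = 0.950 W m⁻².
Energy balance: absorbed = emitted ⇒ πR²·S(1−A) = 4πR²·σT_eq⁴, so T_eq⁴ = S(1−A)/(4σ).
T_eq = [0.950 × 0.70 / (4 × 5.67×10⁻⁸)]^(1/4) = (2.93×10⁶)^(1/4) = 41.4 K.

T_eq ≈ 41.4 K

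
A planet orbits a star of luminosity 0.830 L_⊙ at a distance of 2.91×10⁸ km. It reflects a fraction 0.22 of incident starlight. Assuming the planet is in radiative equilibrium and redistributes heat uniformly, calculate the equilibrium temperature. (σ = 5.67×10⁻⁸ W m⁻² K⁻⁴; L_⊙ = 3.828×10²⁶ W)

d = 2.91×10⁸ km = 2.91×10¹¹ m.
L = 0.830 × 3.828×10²⁶ = 3.18×10²⁶ W.
Flux: S = L/(4πd²) = 3.18×10²⁶/(4π×(2.91×10¹¹)²) = 299 W m⁻².
Energy balance: absorbed = emitted ⇒ πR²·S(1−A) = 4πR²·σT_eq⁴, so T_eq⁴ = S(1−A)/(4σ).
T_eq = [299 × 0.78 / (4 × 5.67×10⁻⁸)]^(1/4) = (1.03×10⁹)^(1/4) = 179 K.

T_eq ≈ 179 K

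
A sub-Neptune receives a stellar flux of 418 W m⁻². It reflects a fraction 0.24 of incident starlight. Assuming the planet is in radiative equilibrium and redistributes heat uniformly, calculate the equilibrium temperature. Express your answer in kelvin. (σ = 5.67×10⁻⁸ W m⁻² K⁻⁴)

T_eq ≈ 193 K

Energy balance: absorbed = emitted ⇒ πR²·S(1−A) = 4πR²·σT_eq⁴, so T_eq⁴ = S(1−A)/(4σ).
T_eq = [418 × 0.76 / (4 × 5.67×10⁻⁸)]^(1/4) = (1.40×10⁹)^(1/4) = 193 K.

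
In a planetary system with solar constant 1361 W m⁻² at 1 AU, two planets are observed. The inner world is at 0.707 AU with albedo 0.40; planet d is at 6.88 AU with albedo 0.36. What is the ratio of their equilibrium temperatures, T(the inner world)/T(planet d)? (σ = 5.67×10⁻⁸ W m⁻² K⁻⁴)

T₁/T₂ ≈ 3.070

T_eq = [S₀(1−A)/(4σd²)]^(1/4), so T ∝ (1−A)^(1/4) / √d.
T₁ = [1361×0.60/(4×5.67×10⁻⁸×0.707²)]^(1/4) = 291.33 K.
T₂ = [1361×0.64/(4×5.67×10⁻⁸×6.88²)]^(1/4) = 94.91 K.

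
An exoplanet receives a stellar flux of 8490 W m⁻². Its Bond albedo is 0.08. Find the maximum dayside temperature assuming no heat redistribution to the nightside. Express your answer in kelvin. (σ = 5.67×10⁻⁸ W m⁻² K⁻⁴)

With no redistribution each surface element balances locally: S(1−A) = σT⁴.
T = [8490 × 0.92 / 5.67×10⁻⁸]^(1/4) = (1.38×10¹¹)^(1/4) = 609 K.

T_ss ≈ 609 K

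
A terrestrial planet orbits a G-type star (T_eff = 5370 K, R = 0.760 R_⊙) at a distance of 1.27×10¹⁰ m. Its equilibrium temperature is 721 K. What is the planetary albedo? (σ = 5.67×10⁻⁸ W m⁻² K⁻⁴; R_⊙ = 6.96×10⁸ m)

A ≈ 0.25

R_⋆ = 0.760 × 6.96×10⁸ = 5.29×10⁸ m.
L = 4πR_⋆²σT_⋆⁴ = 4π(5.29×10⁸)² × 5.67×10⁻⁸ × (5370)⁴ = 1.66×10²⁶ W.
S = L/(4πd²) = 8.18×10⁴ W m⁻².
From T_eq⁴ = S(1−A)/(4σ): 1−A = 4σT_eq⁴/S.
1−A = 4 × 5.67×10⁻⁸ × (721)⁴ / 8.18×10⁴ = 0.749.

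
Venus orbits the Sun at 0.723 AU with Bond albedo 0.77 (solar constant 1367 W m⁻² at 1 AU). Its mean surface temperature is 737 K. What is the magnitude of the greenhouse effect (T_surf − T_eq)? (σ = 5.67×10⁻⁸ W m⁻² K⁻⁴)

ΔT ≈ 510.1 K

S = 1367/0.723² = 2615 W m⁻².
T_eq = [S(1−A)/(4σ)]^(1/4) = [2615×0.23/(4×5.67×10⁻⁸)]^(1/4) = 226.9 K.
ΔT = T_surf − T_eq = 737 − 226.9.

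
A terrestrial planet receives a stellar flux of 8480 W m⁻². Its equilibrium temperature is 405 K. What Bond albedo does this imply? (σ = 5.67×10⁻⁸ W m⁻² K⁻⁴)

From T_eq⁴ = S(1−A)/(4σ): 1−A = 4σT_eq⁴/S.
1−A = 4 × 5.67×10⁻⁸ × (405)⁴ / 8480 = 0.720.

A ≈ 0.28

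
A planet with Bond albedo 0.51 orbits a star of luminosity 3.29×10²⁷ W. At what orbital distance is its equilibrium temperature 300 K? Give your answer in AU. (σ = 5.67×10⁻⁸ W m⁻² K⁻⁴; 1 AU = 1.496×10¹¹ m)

From T_eq⁴ = L(1−A)/(16πσd²): d = √[L(1−A)/(16πσT_eq⁴)].
d = √[3.29×10²⁷ × 0.49 / (16π × 5.67×10⁻⁸ × (300)⁴)] = 2.64×10¹¹ m = 1.77 AU.

d ≈ 1.77 AU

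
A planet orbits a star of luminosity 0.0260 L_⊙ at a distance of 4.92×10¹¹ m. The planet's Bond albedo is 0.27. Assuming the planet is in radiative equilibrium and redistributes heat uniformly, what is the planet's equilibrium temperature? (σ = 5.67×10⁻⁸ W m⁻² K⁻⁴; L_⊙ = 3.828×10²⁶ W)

T_eq ≈ 57.0 K

L = 0.0260 × 3.828×10²⁶ = 9.95×10²⁴ W.
Flux: S = L/(4πd²) = 9.95×10²⁴/(4π×(4.92×10¹¹)²) = 3.27 W m⁻².
Energy balance: absorbed = emitted ⇒ πR²·S(1−A) = 4πR²·σT_eq⁴, so T_eq⁴ = S(1−A)/(4σ).
T_eq = [3.27 × 0.73 / (4 × 5.67×10⁻⁸)]^(1/4) = (1.05×10⁷)^(1/4) = 57.0 K.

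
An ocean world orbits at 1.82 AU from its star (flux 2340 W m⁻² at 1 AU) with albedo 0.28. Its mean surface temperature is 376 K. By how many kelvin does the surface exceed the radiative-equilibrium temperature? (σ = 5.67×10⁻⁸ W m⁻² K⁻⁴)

S = 2340/1.82² = 706.4 W m⁻².
T_eq = [S(1−A)/(4σ)]^(1/4) = [706.4×0.72/(4×5.67×10⁻⁸)]^(1/4) = 217.6 K.
ΔT = T_surf − T_eq = 376 − 217.6.

ΔT ≈ 158.4 K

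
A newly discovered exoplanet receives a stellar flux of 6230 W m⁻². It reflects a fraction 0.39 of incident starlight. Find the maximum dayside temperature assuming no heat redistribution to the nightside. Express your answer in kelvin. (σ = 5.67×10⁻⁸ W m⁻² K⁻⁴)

With no redistribution each surface element balances locally: S(1−A) = σT⁴.
T = [6230 × 0.61 / 5.67×10⁻⁸]^(1/4) = (6.70×10¹⁰)^(1/4) = 509 K.

T_ss ≈ 509 K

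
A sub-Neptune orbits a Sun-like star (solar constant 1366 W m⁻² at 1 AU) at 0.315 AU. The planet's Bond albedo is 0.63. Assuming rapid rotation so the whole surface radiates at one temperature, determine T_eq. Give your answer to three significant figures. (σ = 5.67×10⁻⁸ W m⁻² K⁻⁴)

Flux at 0.315 AU: S = 1366/0.315² = 1.38×10⁴ W m⁻².
Energy balance: absorbed = emitted ⇒ πR²·S(1−A) = 4πR²·σT_eq⁴, so T_eq⁴ = S(1−A)/(4σ).
T_eq = [1.38×10⁴ × 0.37 / (4 × 5.67×10⁻⁸)]^(1/4) = (2.25×10¹⁰)^(1/4) = 387 K.

T_eq ≈ 387 K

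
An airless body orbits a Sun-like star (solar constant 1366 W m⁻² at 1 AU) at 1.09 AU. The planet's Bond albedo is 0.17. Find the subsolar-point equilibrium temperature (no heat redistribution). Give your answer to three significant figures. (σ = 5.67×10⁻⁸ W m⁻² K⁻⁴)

T_ss ≈ 360 K

Flux at 1.09 AU: S = 1366/1.09² = 1150 W m⁻².
At the subsolar point the surface absorbs S(1−A) and emits σT⁴ per unit area — no factor of 4, since only the local patch is in balance.
T = [1150 × 0.83 / 5.67×10⁻⁸]^(1/4) = (1.68×10¹⁰)^(1/4) = 360 K.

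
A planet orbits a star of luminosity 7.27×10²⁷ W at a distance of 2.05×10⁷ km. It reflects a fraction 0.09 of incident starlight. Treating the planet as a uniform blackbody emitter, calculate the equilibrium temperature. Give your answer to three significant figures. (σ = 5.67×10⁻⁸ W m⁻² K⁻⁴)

T_eq ≈ 1530 K

d = 2.05×10⁷ km = 2.05×10¹⁰ m.
Flux: S = L/(4πd²) = 7.27×10²⁷/(4π×(2.05×10¹⁰)²) = 1.38×10⁶ W m⁻².
Energy balance: absorbed = emitted ⇒ πR²·S(1−A) = 4πR²·σT_eq⁴, so T_eq⁴ = S(1−A)/(4σ).
T_eq = [1.38×10⁶ × 0.91 / (4 × 5.67×10⁻⁸)]^(1/4) = (5.52×10¹²)^(1/4) = 1530 K.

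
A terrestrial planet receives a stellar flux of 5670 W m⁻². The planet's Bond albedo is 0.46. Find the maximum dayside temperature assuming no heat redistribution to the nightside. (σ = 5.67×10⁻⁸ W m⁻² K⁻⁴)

T_ss ≈ 482 K

With no redistribution each surface element balances locally: S(1−A) = σT⁴.
T = [5670 × 0.54 / 5.67×10⁻⁸]^(1/4) = (5.40×10¹⁰)^(1/4) = 482 K.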